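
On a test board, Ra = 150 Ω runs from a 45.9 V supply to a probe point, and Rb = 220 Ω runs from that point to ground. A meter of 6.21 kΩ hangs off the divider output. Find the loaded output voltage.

The load sits in parallel with Rb: Rb‖R_L = (220 × 6210) / (220 + 6210) = 212.5 Ω.
V_out = 45.9 × 212.5 / (150 + 212.5) = 45.9 × 212.5/362.5 = 26.9 V.

V_out ≈ 26.9 V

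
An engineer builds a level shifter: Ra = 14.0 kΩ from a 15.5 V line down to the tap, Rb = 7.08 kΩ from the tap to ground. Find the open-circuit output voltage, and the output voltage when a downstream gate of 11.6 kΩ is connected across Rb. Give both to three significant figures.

Unloaded: 5.21 V; loaded: 3.70 V

Open-circuit: V = 15.5 × 7.08/(14.0 + 7.08) = 5.21 V.
With the load, Rb becomes Rb‖R_L = 4.397 kΩ, so V = 15.5 × 4.397/18.40 = 3.70 V.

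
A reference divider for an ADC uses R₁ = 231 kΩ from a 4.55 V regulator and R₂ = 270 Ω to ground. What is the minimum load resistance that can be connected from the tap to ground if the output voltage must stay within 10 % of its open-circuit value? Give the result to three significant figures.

R_L(min) ≈ 2.43 kΩ

Output resistance R_th = R₁‖R₂ = (231000 × 270)/231300 = 269.7 Ω.
The fractional drop is R_th/(R_th + R_L); requiring this ≤ 0.100 gives R_L ≥ R_th(1/0.100 − 1) = 269.7 × 9.000 = 2.43 kΩ.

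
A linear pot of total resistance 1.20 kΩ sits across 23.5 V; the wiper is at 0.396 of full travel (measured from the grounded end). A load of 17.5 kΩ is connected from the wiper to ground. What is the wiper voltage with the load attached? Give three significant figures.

V ≈ 9.16 V

The wiper splits the pot into (1−α)R = 724.8 Ω above and αR = 475.2 Ω below.
Lower section ‖ load = 462.6 Ω.
V_wiper = 23.5 × 462.6/(724.8 + 462.6) = 9.16 V.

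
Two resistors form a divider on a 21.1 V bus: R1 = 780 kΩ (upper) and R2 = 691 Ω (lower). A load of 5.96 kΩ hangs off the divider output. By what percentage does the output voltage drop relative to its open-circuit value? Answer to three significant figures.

10.4 %

The divider's output (Thévenin) resistance is R1‖R2 = 690.4 Ω.
Fractional drop under load = R_th/(R_th + R_L) = 690.4 / (690.4 + 5960) = 0.1038.
So the output falls by 10.4 %.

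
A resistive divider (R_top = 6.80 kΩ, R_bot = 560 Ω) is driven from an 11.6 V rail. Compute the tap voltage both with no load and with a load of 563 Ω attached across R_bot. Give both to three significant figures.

Unloaded: 0.883 V; loaded: 0.460 V

Open-circuit: V = 11.6 × 560/(6800 + 560) = 0.883 V.
With the load, R_bot becomes R_bot‖R_L = 280.7 Ω, so V = 11.6 × 280.7/7081 = 0.460 V.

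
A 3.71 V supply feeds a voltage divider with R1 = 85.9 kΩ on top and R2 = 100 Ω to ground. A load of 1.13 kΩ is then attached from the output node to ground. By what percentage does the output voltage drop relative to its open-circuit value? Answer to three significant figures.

Unloaded V = 3.71 × 100/86000 = 0.0043140 V.
Loaded: R2‖R_L = 91.87 Ω, giving V = 3.71 × 91.87/85990 = 0.0039636 V.
Drop = (0.0043140 − 0.0039636) / 0.0043140 = 8.12 %.

8.12 %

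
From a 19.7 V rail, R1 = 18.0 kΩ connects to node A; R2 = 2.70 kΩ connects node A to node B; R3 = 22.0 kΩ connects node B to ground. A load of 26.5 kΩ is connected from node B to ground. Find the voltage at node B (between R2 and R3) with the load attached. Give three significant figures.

At node B, R3 is in parallel with the load: R3‖R_L = 12.02 kΩ.
Below node A the resistance is R2 + (R3‖R_L) = 14.72 kΩ, so V_A = 19.7 × 14.72/32.72 = 8.863 V.
Then V_B = V_A × (R3‖R_L)/(R2 + R3‖R_L) = 8.863 × 12.02/14.72 = 7.24 V.

V ≈ 7.24 V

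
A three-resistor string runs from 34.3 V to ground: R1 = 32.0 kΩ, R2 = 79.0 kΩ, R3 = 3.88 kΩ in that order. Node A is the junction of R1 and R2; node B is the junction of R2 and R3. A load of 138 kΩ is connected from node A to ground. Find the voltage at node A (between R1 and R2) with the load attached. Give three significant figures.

Below node A the series string R2+R3 = 82.88 kΩ sits in parallel with the 138 kΩ load: 51.78 kΩ.
V_A = 34.3 × 51.78/(32.0 + 51.78) = 21.2 V.

V ≈ 21.2 V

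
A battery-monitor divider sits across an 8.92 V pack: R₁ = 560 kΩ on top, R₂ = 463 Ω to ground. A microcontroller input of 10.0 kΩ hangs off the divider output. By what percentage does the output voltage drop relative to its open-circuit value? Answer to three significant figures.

The divider's output (Thévenin) resistance is R₁‖R₂ = 462.6 Ω.
Fractional drop under load = R_th/(R_th + R_L) = 462.6 / (462.6 + 10000) = 0.04422.
So the output falls by 4.42 %.

4.42 %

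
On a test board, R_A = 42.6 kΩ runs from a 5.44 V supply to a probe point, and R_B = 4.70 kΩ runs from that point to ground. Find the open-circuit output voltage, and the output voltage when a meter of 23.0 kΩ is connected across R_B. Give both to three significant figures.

Unloaded: 0.541 V; loaded: 0.457 V

Open-circuit: V = 5.44 × 4.70/(42.6 + 4.70) = 0.541 V.
With the load, R_B becomes R_B‖R_L = 3.903 kΩ, so V = 5.44 × 3.903/46.50 = 0.457 V.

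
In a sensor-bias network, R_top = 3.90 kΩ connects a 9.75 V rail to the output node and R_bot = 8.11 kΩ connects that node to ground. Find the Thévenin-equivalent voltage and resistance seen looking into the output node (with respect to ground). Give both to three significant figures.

V_th = 6.58 V, R_th = 2.63 kΩ

V_th is the open-circuit tap voltage: 9.75 × 8.11/(3.90 + 8.11) = 6.58 V.
With the supply zeroed, R_top and R_bot appear in parallel from the tap: R_th = R_top‖R_bot = (3.90 × 8.11)/12.01 = 2.63 kΩ.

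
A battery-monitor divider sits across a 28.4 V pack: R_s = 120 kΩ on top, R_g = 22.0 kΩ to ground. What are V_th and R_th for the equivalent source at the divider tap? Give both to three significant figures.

V_th = 4.40 V, R_th = 18.6 kΩ

V_th is the open-circuit tap voltage: 28.4 × 22.0/(120 + 22.0) = 4.40 V.
With the supply zeroed, R_s and R_g appear in parallel from the tap: R_th = R_s‖R_g = (120 × 22.0)/142.0 = 18.6 kΩ.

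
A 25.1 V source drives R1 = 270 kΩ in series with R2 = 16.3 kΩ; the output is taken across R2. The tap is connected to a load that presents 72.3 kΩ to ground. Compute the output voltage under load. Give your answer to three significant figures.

The load sits in parallel with R2: R2‖R_L = (16.3 × 72.3) / (16.3 + 72.3) = 13.30 kΩ.
V_out = 25.1 × 13.30 / (270 + 13.30) = 25.1 × 13.30/283.3 = 1.18 V.

V_out ≈ 1.18 V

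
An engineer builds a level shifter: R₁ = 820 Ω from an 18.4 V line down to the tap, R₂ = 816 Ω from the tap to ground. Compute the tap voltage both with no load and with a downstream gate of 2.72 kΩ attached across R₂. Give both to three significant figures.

Unloaded: 9.18 V; loaded: 7.98 V

Open-circuit: V = 18.4 × 816/(820 + 816) = 9.18 V.
With the load, R₂ becomes R₂‖R_L = 627.7 Ω, so V = 18.4 × 627.7/1448 = 7.98 V.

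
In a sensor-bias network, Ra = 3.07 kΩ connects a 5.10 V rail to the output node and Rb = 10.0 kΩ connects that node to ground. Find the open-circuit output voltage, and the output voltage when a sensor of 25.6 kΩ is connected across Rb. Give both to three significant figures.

Open-circuit: V = 5.10 × 10.0/(3.07 + 10.0) = 3.90 V.
With the load, Rb becomes Rb‖R_L = 7.191 kΩ, so V = 5.10 × 7.191/10.26 = 3.57 V.

Unloaded: 3.90 V; loaded: 3.57 V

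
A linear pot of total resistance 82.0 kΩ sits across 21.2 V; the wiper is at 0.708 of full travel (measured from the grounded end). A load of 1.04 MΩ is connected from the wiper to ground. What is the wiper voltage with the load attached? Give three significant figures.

The wiper splits the pot into (1−α)R = 23.94 kΩ above and αR = 58.06 kΩ below.
Lower section ‖ load = 54.99 kΩ.
V_wiper = 21.2 × 54.99/(23.94 + 54.99) = 14.8 V.

V ≈ 14.8 V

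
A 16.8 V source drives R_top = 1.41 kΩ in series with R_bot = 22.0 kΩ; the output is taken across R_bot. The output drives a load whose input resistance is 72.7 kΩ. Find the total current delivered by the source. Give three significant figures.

I ≈ 0.918 mA

R_bot‖R_L = 16.89 kΩ, so the source sees R_top + R_bot‖R_L = 18.30 kΩ.
I = 16.8 V / 18.30 kΩ = 0.918 mA.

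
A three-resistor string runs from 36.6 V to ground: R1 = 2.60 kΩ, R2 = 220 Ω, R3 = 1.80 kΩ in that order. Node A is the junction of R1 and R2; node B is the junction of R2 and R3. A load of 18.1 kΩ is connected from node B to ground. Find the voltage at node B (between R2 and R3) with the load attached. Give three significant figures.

At node B, R3 is in parallel with the load: R3‖R_L = 1637 Ω.
Below node A the resistance is R2 + (R3‖R_L) = 1857 Ω, so V_A = 36.6 × 1857/4457 = 15.25 V.
Then V_B = V_A × (R3‖R_L)/(R2 + R3‖R_L) = 15.25 × 1637/1857 = 13.4 V.

V ≈ 13.4 V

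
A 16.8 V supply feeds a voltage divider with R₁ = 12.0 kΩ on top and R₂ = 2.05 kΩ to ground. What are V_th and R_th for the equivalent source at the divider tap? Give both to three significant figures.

V_th = 2.45 V, R_th = 1.75 kΩ

V_th is the open-circuit tap voltage: 16.8 × 2.05/(12.0 + 2.05) = 2.45 V.
With the supply zeroed, R₁ and R₂ appear in parallel from the tap: R_th = R₁‖R₂ = (12.0 × 2.05)/14.05 = 1.75 kΩ.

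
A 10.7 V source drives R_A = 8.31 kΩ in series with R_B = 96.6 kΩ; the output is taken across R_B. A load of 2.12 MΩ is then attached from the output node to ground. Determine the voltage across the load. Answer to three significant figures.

The load sits in parallel with R_B: R_B‖R_L = (96.6 × 2120) / (96.6 + 2120) = 92.39 kΩ.
V_out = 10.7 × 92.39 / (8.31 + 92.39) = 10.7 × 92.39/100.7 = 9.82 V.
(Unloaded it would have been 9.85 V.)

V_out ≈ 9.82 V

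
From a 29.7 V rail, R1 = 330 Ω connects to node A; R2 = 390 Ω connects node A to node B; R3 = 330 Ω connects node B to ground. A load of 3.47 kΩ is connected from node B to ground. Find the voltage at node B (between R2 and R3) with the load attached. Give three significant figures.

At node B, R3 is in parallel with the load: R3‖R_L = 301.3 Ω.
Below node A the resistance is R2 + (R3‖R_L) = 691.3 Ω, so V_A = 29.7 × 691.3/1021 = 20.10 V.
Then V_B = V_A × (R3‖R_L)/(R2 + R3‖R_L) = 20.10 × 301.3/691.3 = 8.76 V.

V ≈ 8.76 V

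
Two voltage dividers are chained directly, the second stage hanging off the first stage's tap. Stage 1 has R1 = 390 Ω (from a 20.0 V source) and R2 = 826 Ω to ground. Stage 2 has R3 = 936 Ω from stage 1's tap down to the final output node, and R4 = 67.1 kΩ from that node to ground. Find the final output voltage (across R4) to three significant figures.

V_out ≈ 13.3 V

Stage 2 presents R3+R4 = 68040 Ω as a load on stage 1's tap.
Stage 1's lower leg becomes R2‖(R3+R4) = 816.1 Ω, so V_mid = 20.0 × 816.1/1206 = 13.53 V.
Stage 2 is itself unloaded: V_out = V_mid × R4/(R3+R4) = 13.53 × 67100/68040 = 13.3 V.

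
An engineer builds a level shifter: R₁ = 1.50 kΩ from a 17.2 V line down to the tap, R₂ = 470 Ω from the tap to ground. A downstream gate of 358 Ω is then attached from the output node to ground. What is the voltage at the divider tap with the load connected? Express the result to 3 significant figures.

V_out ≈ 2.05 V

The load sits in parallel with R₂: R₂‖R_L = (470 × 358) / (470 + 358) = 203.2 Ω.
V_out = 17.2 × 203.2 / (1500 + 203.2) = 17.2 × 203.2/1703 = 2.05 V.
(Unloaded it would have been 4.10 V.)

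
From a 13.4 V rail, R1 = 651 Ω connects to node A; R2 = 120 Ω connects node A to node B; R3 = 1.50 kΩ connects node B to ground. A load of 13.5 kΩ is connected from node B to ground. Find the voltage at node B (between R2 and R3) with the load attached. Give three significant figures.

At node B, R3 is in parallel with the load: R3‖R_L = 1350 Ω.
Below node A the resistance is R2 + (R3‖R_L) = 1470 Ω, so V_A = 13.4 × 1470/2121 = 9.287 V.
Then V_B = V_A × (R3‖R_L)/(R2 + R3‖R_L) = 9.287 × 1350/1470 = 8.53 V.

V ≈ 8.53 V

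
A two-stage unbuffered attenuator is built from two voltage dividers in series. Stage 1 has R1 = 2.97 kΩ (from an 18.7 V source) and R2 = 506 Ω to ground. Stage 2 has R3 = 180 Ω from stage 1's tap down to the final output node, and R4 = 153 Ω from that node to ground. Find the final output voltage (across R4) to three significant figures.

Stage 2 presents R3+R4 = 333.0 Ω as a load on stage 1's tap.
Stage 1's lower leg becomes R2‖(R3+R4) = 200.8 Ω, so V_mid = 18.7 × 200.8/3171 = 1.184 V.
Stage 2 is itself unloaded: V_out = V_mid × R4/(R3+R4) = 1.184 × 153/333.0 = 0.544 V.

V_out ≈ 0.544 V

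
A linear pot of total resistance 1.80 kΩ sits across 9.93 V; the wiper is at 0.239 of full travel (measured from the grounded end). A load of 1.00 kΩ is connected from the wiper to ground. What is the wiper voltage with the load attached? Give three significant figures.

The wiper splits the pot into (1−α)R = 1370 Ω above and αR = 430.2 Ω below.
Lower section ‖ load = 300.8 Ω.
V_wiper = 9.93 × 300.8/(1370 + 300.8) = 1.79 V.

V ≈ 1.79 V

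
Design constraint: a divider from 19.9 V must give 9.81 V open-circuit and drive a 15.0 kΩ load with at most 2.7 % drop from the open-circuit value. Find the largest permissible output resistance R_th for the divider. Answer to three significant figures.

Loading drop = R_th/(R_th + R_L) ≤ 0.0270, so R_th ≤ R_L · ε/(1−ε) = 15.0 kΩ × 0.0270/0.9730 = 416 Ω.
(Any R1, R2 with R2/(R1+R2) = 0.493 and R1‖R2 ≤ 416 Ω will meet the spec.)

R_th ≤ 416 Ω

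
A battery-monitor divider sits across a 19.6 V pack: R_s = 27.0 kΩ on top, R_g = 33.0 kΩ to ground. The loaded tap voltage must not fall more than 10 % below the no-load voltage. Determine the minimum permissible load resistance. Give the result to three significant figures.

Output resistance R_th = R_s‖R_g = (27.0 × 33.0)/60.00 = 14.85 kΩ.
The fractional drop is R_th/(R_th + R_L); requiring this ≤ 0.100 gives R_L ≥ R_th(1/0.100 − 1) = 14.85 × 9.000 = 134 kΩ.

R_L(min) ≈ 134 kΩ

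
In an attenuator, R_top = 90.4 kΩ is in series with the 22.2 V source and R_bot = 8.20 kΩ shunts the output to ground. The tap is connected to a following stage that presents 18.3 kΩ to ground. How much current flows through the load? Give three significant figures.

R_bot‖R_L = 5.663 kΩ; V_out = 22.2 × 5.663/96.06 = 1.309 V.
I_L = V_out / R_L = 1.309 / 18.3 kΩ = 0.0715 mA.

I_L ≈ 0.0715 mA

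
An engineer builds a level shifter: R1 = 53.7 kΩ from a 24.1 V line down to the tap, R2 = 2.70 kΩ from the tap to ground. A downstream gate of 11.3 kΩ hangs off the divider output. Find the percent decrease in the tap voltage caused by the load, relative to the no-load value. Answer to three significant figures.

18.5 %

The divider's output (Thévenin) resistance is R1‖R2 = 2.571 kΩ.
Fractional drop under load = R_th/(R_th + R_L) = 2.571 / (2.571 + 11.3) = 0.1853.
So the output falls by 18.5 %.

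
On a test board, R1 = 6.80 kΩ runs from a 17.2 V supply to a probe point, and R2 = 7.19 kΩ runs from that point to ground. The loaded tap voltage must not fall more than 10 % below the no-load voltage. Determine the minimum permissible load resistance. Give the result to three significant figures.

R_L(min) ≈ 31.5 kΩ

Output resistance R_th = R1‖R2 = (6.80 × 7.19)/13.99 = 3.495 kΩ.
The fractional drop is R_th/(R_th + R_L); requiring this ≤ 0.100 gives R_L ≥ R_th(1/0.100 − 1) = 3.495 × 9.000 = 31.5 kΩ.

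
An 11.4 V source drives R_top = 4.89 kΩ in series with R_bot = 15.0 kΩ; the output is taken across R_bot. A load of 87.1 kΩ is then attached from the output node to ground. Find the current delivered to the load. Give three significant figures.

I_L ≈ 0.0947 mA

R_bot‖R_L = 12.80 kΩ; V_out = 11.4 × 12.80/17.69 = 8.248 V.
I_L = V_out / R_L = 8.248 / 87.1 kΩ = 0.0947 mA.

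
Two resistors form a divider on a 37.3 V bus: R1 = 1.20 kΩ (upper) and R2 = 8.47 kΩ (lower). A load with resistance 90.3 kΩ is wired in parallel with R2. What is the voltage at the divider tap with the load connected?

The load sits in parallel with R2: R2‖R_L = (8.47 × 90.3) / (8.47 + 90.3) = 7.744 kΩ.
V_out = 37.3 × 7.744 / (1.20 + 7.744) = 37.3 × 7.744/8.944 = 32.3 V.
(Unloaded it would have been 32.7 V.)

V_out ≈ 32.3 V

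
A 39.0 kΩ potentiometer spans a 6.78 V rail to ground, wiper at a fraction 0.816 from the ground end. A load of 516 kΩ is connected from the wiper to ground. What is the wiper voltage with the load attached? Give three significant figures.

The wiper splits the pot into (1−α)R = 7.176 kΩ above and αR = 31.82 kΩ below.
Lower section ‖ load = 29.98 kΩ.
V_wiper = 6.78 × 29.98/(7.176 + 29.98) = 5.47 V.

V ≈ 5.47 V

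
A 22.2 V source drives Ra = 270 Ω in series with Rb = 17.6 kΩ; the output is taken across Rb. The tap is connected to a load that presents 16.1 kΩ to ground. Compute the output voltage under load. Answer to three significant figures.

V_out ≈ 21.5 V

The load sits in parallel with Rb: Rb‖R_L = (17600 × 16100) / (17600 + 16100) = 8408 Ω.
V_out = 22.2 × 8408 / (270 + 8408) = 22.2 × 8408/8678 = 21.5 V.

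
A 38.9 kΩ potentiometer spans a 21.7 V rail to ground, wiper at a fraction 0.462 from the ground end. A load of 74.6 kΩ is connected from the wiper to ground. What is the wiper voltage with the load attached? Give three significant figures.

V ≈ 8.88 V

The wiper splits the pot into (1−α)R = 20.93 kΩ above and αR = 17.97 kΩ below.
Lower section ‖ load = 14.48 kΩ.
V_wiper = 21.7 × 14.48/(20.93 + 14.48) = 8.88 V.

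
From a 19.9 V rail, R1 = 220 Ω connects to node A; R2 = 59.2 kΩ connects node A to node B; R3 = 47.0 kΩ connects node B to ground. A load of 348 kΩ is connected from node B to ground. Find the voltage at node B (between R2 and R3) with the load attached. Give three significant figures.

At node B, R3 is in parallel with the load: R3‖R_L = 41410 Ω.
Below node A the resistance is R2 + (R3‖R_L) = 100600 Ω, so V_A = 19.9 × 100600/100800 = 19.86 V.
Then V_B = V_A × (R3‖R_L)/(R2 + R3‖R_L) = 19.86 × 41410/100600 = 8.17 V.

V ≈ 8.17 V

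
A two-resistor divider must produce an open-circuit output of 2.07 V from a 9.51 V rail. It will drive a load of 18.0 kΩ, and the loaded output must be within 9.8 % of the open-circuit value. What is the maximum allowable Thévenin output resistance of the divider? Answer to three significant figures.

Loading drop = R_th/(R_th + R_L) ≤ 0.0980, so R_th ≤ R_L · ε/(1−ε) = 18.0 kΩ × 0.0980/0.9020 = 1.96 kΩ.
(Any R1, R2 with R2/(R1+R2) = 0.218 and R1‖R2 ≤ 1.96 kΩ will meet the spec.)

R_th ≤ 1.96 kΩ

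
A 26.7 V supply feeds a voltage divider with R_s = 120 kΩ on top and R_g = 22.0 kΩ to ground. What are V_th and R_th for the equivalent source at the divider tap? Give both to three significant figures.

V_th is the open-circuit tap voltage: 26.7 × 22.0/(120 + 22.0) = 4.14 V.
With the supply zeroed, R_s and R_g appear in parallel from the tap: R_th = R_s‖R_g = (120 × 22.0)/142.0 = 18.6 kΩ.

V_th = 4.14 V, R_th = 18.6 kΩ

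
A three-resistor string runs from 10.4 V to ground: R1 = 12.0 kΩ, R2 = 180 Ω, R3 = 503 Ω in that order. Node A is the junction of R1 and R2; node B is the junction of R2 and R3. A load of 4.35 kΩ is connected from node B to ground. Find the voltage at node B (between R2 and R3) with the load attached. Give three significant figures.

V ≈ 0.371 V

At node B, R3 is in parallel with the load: R3‖R_L = 450.9 Ω.
Below node A the resistance is R2 + (R3‖R_L) = 630.9 Ω, so V_A = 10.4 × 630.9/12630 = 0.5194 V.
Then V_B = V_A × (R3‖R_L)/(R2 + R3‖R_L) = 0.5194 × 450.9/630.9 = 0.371 V.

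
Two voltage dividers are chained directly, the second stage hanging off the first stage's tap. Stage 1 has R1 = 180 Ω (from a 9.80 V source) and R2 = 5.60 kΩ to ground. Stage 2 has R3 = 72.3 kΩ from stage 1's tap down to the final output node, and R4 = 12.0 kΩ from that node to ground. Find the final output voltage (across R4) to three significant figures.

Stage 2 presents R3+R4 = 84300 Ω as a load on stage 1's tap.
Stage 1's lower leg becomes R2‖(R3+R4) = 5251 Ω, so V_mid = 9.80 × 5251/5431 = 9.475 V.
Stage 2 is itself unloaded: V_out = V_mid × R4/(R3+R4) = 9.475 × 12000/84300 = 1.35 V.

V_out ≈ 1.35 V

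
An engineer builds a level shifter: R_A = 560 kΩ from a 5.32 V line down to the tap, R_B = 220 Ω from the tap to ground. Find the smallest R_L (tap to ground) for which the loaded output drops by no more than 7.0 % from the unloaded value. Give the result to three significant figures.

R_L(min) ≈ 2.92 kΩ

Output resistance R_th = R_A‖R_B = (560000 × 220)/560200 = 219.9 Ω.
The fractional drop is R_th/(R_th + R_L); requiring this ≤ 0.0700 gives R_L ≥ R_th(1/0.0700 − 1) = 219.9 × 13.29 = 2.92 kΩ.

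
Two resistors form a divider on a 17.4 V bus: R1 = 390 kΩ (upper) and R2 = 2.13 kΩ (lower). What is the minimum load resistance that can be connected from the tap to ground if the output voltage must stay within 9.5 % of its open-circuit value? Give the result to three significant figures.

R_L(min) ≈ 20.2 kΩ

Output resistance R_th = R1‖R2 = (390 × 2.13)/392.1 = 2.118 kΩ.
The fractional drop is R_th/(R_th + R_L); requiring this ≤ 0.0950 gives R_L ≥ R_th(1/0.0950 − 1) = 2.118 × 9.526 = 20.2 kΩ.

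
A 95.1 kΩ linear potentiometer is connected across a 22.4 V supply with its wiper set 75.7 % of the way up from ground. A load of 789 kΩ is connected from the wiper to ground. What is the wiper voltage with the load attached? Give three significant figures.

V ≈ 16.6 V

The wiper splits the pot into (1−α)R = 23.11 kΩ above and αR = 71.99 kΩ below.
Lower section ‖ load = 65.97 kΩ.
V_wiper = 22.4 × 65.97/(23.11 + 65.97) = 16.6 V.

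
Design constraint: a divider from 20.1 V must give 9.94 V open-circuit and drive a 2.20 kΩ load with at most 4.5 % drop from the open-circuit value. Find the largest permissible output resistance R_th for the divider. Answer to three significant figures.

R_th ≤ 104 Ω

Loading drop = R_th/(R_th + R_L) ≤ 0.0450, so R_th ≤ R_L · ε/(1−ε) = 2.20 kΩ × 0.0450/0.9550 = 104 Ω.
(Any R1, R2 with R2/(R1+R2) = 0.495 and R1‖R2 ≤ 104 Ω will meet the spec.)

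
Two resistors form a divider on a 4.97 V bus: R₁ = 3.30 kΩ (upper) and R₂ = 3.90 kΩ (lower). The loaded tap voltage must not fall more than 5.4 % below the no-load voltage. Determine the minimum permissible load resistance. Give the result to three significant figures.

Output resistance R_th = R₁‖R₂ = (3.30 × 3.90)/7.200 = 1.788 kΩ.
The fractional drop is R_th/(R_th + R_L); requiring this ≤ 0.0540 gives R_L ≥ R_th(1/0.0540 − 1) = 1.788 × 17.52 = 31.3 kΩ.

R_L(min) ≈ 31.3 kΩ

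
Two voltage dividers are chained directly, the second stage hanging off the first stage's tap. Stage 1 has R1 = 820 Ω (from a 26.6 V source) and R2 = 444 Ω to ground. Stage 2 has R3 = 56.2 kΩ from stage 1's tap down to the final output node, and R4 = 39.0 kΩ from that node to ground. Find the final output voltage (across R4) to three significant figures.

V_out ≈ 3.82 V

Stage 2 presents R3+R4 = 95200 Ω as a load on stage 1's tap.
Stage 1's lower leg becomes R2‖(R3+R4) = 441.9 Ω, so V_mid = 26.6 × 441.9/1262 = 9.315 V.
Stage 2 is itself unloaded: V_out = V_mid × R4/(R3+R4) = 9.315 × 39000/95200 = 3.82 V.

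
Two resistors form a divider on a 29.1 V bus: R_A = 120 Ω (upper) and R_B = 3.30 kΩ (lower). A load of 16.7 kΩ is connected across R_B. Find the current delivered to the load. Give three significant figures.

I_L ≈ 1.67 mA

R_B‖R_L = 2756 Ω; V_out = 29.1 × 2756/2876 = 27.89 V.
I_L = V_out / R_L = 27.89 / 16.7 kΩ = 1.67 mA.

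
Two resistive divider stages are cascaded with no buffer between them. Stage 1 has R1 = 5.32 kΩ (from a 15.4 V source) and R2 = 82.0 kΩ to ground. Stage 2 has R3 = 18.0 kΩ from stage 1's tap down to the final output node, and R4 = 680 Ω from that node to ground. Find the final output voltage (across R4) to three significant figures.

Stage 2 presents R3+R4 = 18680 Ω as a load on stage 1's tap.
Stage 1's lower leg becomes R2‖(R3+R4) = 15210 Ω, so V_mid = 15.4 × 15210/20530 = 11.41 V.
Stage 2 is itself unloaded: V_out = V_mid × R4/(R3+R4) = 11.41 × 680/18680 = 0.415 V.

V_out ≈ 0.415 V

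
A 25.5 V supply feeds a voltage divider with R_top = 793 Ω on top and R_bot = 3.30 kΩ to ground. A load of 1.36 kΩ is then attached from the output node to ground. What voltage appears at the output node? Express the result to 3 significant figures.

The load sits in parallel with R_bot: R_bot‖R_L = (3300 × 1360) / (3300 + 1360) = 963.1 Ω.
V_out = 25.5 × 963.1 / (793 + 963.1) = 25.5 × 963.1/1756 = 14.0 V.
(Unloaded it would have been 20.6 V.)

V_out ≈ 14.0 V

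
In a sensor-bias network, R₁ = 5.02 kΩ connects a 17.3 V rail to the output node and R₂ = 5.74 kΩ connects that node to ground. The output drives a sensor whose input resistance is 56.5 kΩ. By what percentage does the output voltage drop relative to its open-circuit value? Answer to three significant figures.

4.53 %

The divider's output (Thévenin) resistance is R₁‖R₂ = 2.678 kΩ.
Fractional drop under load = R_th/(R_th + R_L) = 2.678 / (2.678 + 56.5) = 0.04525.
So the output falls by 4.53 %.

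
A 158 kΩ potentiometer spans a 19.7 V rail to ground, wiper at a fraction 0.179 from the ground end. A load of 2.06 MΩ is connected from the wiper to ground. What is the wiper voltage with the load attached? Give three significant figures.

V ≈ 3.49 V

The wiper splits the pot into (1−α)R = 129.7 kΩ above and αR = 28.28 kΩ below.
Lower section ‖ load = 27.90 kΩ.
V_wiper = 19.7 × 27.90/(129.7 + 27.90) = 3.49 V.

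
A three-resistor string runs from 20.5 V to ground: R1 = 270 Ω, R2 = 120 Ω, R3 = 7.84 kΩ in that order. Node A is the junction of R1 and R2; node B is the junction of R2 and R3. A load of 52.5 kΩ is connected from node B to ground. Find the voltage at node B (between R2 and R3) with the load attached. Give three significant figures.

At node B, R3 is in parallel with the load: R3‖R_L = 6821 Ω.
Below node A the resistance is R2 + (R3‖R_L) = 6941 Ω, so V_A = 20.5 × 6941/7211 = 19.73 V.
Then V_B = V_A × (R3‖R_L)/(R2 + R3‖R_L) = 19.73 × 6821/6941 = 19.4 V.

V ≈ 19.4 V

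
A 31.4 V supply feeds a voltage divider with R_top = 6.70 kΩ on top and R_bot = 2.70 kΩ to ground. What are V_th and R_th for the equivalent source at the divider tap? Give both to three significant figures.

V_th is the open-circuit tap voltage: 31.4 × 2.70/(6.70 + 2.70) = 9.02 V.
With the supply zeroed, R_top and R_bot appear in parallel from the tap: R_th = R_top‖R_bot = (6.70 × 2.70)/9.400 = 1.92 kΩ.

V_th = 9.02 V, R_th = 1.92 kΩ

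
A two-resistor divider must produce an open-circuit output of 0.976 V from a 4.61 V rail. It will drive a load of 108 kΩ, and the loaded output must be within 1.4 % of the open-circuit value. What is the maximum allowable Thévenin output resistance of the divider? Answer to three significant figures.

Loading drop = R_th/(R_th + R_L) ≤ 0.0140, so R_th ≤ R_L · ε/(1−ε) = 108 kΩ × 0.0140/0.9860 = 1.53 kΩ.

R_th ≤ 1.53 kΩ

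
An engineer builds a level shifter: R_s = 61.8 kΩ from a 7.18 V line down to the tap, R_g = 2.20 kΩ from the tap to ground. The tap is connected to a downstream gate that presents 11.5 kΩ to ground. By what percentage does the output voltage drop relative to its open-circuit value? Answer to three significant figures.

15.6 %

Unloaded V = 7.18 × 2.20/64.00 = 0.2468 V.
Loaded: R_g‖R_L = 1.847 kΩ, giving V = 7.18 × 1.847/63.65 = 0.2083 V.
Drop = (0.2468 − 0.2083) / 0.2468 = 15.6 %.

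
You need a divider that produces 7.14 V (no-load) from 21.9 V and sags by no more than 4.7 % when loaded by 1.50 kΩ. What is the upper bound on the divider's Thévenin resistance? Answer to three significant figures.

R_th ≤ 74.0 Ω

Loading drop = R_th/(R_th + R_L) ≤ 0.0470, so R_th ≤ R_L · ε/(1−ε) = 1.50 kΩ × 0.0470/0.9530 = 74.0 Ω.
(Any R1, R2 with R2/(R1+R2) = 0.326 and R1‖R2 ≤ 74.0 Ω will meet the spec.)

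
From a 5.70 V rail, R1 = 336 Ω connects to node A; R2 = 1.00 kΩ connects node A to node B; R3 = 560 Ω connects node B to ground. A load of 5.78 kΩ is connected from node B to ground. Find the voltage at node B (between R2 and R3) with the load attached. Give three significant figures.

At node B, R3 is in parallel with the load: R3‖R_L = 510.5 Ω.
Below node A the resistance is R2 + (R3‖R_L) = 1511 Ω, so V_A = 5.70 × 1511/1847 = 4.663 V.
Then V_B = V_A × (R3‖R_L)/(R2 + R3‖R_L) = 4.663 × 510.5/1511 = 1.58 V.

V ≈ 1.58 V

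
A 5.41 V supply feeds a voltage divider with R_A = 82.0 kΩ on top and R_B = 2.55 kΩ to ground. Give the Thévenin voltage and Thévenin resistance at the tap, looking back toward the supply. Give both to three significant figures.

V_th = 0.163 V, R_th = 2.47 kΩ

V_th is the open-circuit tap voltage: 5.41 × 2.55/(82.0 + 2.55) = 0.163 V.
With the supply zeroed, R_A and R_B appear in parallel from the tap: R_th = R_A‖R_B = (82.0 × 2.55)/84.55 = 2.47 kΩ.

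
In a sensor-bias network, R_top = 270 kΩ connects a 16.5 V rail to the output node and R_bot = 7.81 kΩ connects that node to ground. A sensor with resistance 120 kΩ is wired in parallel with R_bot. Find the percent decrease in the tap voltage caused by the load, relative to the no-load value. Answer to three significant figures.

The divider's output (Thévenin) resistance is R_top‖R_bot = 7.590 kΩ.
Fractional drop under load = R_th/(R_th + R_L) = 7.590 / (7.590 + 120) = 0.05949.
So the output falls by 5.95 %.

5.95 %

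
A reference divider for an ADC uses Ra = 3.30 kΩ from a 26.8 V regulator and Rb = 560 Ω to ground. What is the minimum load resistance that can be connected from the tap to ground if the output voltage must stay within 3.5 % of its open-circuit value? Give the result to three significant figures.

R_L(min) ≈ 13.2 kΩ

Output resistance R_th = Ra‖Rb = (3300 × 560)/3860 = 478.8 Ω.
The fractional drop is R_th/(R_th + R_L); requiring this ≤ 0.0350 gives R_L ≥ R_th(1/0.0350 − 1) = 478.8 × 27.57 = 13.2 kΩ.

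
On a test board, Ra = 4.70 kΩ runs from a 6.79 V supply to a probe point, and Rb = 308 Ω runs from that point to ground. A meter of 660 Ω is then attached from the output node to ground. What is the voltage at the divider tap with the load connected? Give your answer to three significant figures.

The load sits in parallel with Rb: Rb‖R_L = (308 × 660) / (308 + 660) = 210.0 Ω.
V_out = 6.79 × 210.0 / (4700 + 210.0) = 6.79 × 210.0/4910 = 0.290 V.
(Unloaded it would have been 0.418 V.)

V_out ≈ 0.290 V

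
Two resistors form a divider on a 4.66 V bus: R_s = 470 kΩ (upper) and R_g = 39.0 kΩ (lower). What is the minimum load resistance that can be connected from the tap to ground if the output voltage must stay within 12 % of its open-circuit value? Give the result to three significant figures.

R_L(min) ≈ 264 kΩ

Output resistance R_th = R_s‖R_g = (470 × 39.0)/509.0 = 36.01 kΩ.
The fractional drop is R_th/(R_th + R_L); requiring this ≤ 0.120 gives R_L ≥ R_th(1/0.120 − 1) = 36.01 × 7.333 = 264 kΩ.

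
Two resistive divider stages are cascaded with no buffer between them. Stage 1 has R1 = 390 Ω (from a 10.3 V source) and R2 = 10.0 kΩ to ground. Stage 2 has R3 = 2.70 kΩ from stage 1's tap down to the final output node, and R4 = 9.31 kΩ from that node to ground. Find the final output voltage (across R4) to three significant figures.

V_out ≈ 7.45 V

Stage 2 presents R3+R4 = 12010 Ω as a load on stage 1's tap.
Stage 1's lower leg becomes R2‖(R3+R4) = 5457 Ω, so V_mid = 10.3 × 5457/5847 = 9.613 V.
Stage 2 is itself unloaded: V_out = V_mid × R4/(R3+R4) = 9.613 × 9310/12010 = 7.45 V.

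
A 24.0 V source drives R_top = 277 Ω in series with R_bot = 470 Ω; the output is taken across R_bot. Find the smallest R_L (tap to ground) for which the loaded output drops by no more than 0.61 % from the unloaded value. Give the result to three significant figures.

R_L(min) ≈ 28.4 kΩ

Output resistance R_th = R_top‖R_bot = (277 × 470)/747.0 = 174.3 Ω.
The fractional drop is R_th/(R_th + R_L); requiring this ≤ 0.00610 gives R_L ≥ R_th(1/0.00610 − 1) = 174.3 × 162.9 = 28.4 kΩ.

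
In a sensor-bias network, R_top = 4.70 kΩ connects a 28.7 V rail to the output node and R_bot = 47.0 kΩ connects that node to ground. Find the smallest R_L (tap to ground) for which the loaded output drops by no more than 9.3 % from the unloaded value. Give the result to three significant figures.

Output resistance R_th = R_top‖R_bot = (4.70 × 47.0)/51.70 = 4.273 kΩ.
The fractional drop is R_th/(R_th + R_L); requiring this ≤ 0.0930 gives R_L ≥ R_th(1/0.0930 − 1) = 4.273 × 9.753 = 41.7 kΩ.

R_L(min) ≈ 41.7 kΩ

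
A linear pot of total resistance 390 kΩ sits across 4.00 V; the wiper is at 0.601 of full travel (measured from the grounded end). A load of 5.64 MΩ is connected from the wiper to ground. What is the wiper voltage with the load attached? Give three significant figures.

V ≈ 2.36 V

The wiper splits the pot into (1−α)R = 155.6 kΩ above and αR = 234.4 kΩ below.
Lower section ‖ load = 225.0 kΩ.
V_wiper = 4.00 × 225.0/(155.6 + 225.0) = 2.36 V.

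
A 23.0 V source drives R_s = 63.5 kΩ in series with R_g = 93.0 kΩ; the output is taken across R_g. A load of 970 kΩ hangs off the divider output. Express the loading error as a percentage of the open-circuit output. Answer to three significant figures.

The divider's output (Thévenin) resistance is R_s‖R_g = 37.73 kΩ.
Fractional drop under load = R_th/(R_th + R_L) = 37.73 / (37.73 + 970) = 0.03745.
So the output falls by 3.74 %.

3.74 %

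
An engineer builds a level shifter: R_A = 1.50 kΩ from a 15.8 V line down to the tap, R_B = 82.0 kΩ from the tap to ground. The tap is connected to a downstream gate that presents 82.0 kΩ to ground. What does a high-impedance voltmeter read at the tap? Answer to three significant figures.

The load sits in parallel with R_B: R_B‖R_L = (82.0 × 82.0) / (82.0 + 82.0) = 41.00 kΩ.
V_out = 15.8 × 41.00 / (1.50 + 41.00) = 15.8 × 41.00/42.50 = 15.2 V.

V_out ≈ 15.2 V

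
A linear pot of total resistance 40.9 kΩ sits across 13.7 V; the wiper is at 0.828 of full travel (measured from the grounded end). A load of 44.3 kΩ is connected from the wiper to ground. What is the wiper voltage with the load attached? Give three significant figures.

V ≈ 10.0 V

The wiper splits the pot into (1−α)R = 7.035 kΩ above and αR = 33.87 kΩ below.
Lower section ‖ load = 19.19 kΩ.
V_wiper = 13.7 × 19.19/(7.035 + 19.19) = 10.0 V.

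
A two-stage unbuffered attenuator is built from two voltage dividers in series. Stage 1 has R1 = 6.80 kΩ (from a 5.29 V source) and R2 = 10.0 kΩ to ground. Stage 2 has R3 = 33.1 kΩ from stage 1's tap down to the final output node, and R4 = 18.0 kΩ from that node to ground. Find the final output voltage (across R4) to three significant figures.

V_out ≈ 1.03 V

Stage 2 presents R3+R4 = 51.10 kΩ as a load on stage 1's tap.
Stage 1's lower leg becomes R2‖(R3+R4) = 8.363 kΩ, so V_mid = 5.29 × 8.363/15.16 = 2.918 V.
Stage 2 is itself unloaded: V_out = V_mid × R4/(R3+R4) = 2.918 × 18.0/51.10 = 1.03 V.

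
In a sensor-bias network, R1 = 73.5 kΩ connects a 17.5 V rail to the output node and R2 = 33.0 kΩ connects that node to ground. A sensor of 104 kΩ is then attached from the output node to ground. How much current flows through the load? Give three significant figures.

I_L ≈ 0.0428 mA

R2‖R_L = 25.05 kΩ; V_out = 17.5 × 25.05/98.55 = 4.448 V.
I_L = V_out / R_L = 4.448 / 104 kΩ = 0.0428 mA.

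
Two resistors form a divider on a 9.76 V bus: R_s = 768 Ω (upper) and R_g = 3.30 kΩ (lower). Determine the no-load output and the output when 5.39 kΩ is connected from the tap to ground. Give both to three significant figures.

Open-circuit: V = 9.76 × 3300/(768 + 3300) = 7.92 V.
With the load, R_g becomes R_g‖R_L = 2047 Ω, so V = 9.76 × 2047/2815 = 7.10 V.

Unloaded: 7.92 V; loaded: 7.10 V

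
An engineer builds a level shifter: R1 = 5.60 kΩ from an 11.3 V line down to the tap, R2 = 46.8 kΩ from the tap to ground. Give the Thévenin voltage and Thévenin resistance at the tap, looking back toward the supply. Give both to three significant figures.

V_th = 10.1 V, R_th = 5.00 kΩ

V_th is the open-circuit tap voltage: 11.3 × 46.8/(5.60 + 46.8) = 10.1 V.
With the supply zeroed, R1 and R2 appear in parallel from the tap: R_th = R1‖R2 = (5.60 × 46.8)/52.40 = 5.00 kΩ.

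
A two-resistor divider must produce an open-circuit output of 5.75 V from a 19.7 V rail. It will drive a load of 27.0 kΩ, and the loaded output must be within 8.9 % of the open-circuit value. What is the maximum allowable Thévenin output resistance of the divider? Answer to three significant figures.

R_th ≤ 2.64 kΩ

Loading drop = R_th/(R_th + R_L) ≤ 0.0890, so R_th ≤ R_L · ε/(1−ε) = 27.0 kΩ × 0.0890/0.9110 = 2.64 kΩ.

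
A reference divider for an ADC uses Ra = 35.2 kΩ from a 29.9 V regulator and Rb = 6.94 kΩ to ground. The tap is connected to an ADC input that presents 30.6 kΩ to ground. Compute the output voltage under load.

V_out ≈ 4.14 V

The load sits in parallel with Rb: Rb‖R_L = (6.94 × 30.6) / (6.94 + 30.6) = 5.657 kΩ.
V_out = 29.9 × 5.657 / (35.2 + 5.657) = 29.9 × 5.657/40.86 = 4.14 V.
(Unloaded it would have been 4.92 V.)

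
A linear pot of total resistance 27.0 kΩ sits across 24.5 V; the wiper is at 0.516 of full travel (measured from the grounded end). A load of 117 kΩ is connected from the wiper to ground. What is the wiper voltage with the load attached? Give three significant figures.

V ≈ 12.0 V

The wiper splits the pot into (1−α)R = 13.07 kΩ above and αR = 13.93 kΩ below.
Lower section ‖ load = 12.45 kΩ.
V_wiper = 24.5 × 12.45/(13.07 + 12.45) = 12.0 V.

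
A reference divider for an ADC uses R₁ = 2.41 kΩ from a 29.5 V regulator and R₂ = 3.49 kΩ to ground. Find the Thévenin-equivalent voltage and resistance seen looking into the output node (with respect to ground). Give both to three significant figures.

V_th = 17.4 V, R_th = 1.43 kΩ

V_th is the open-circuit tap voltage: 29.5 × 3.49/(2.41 + 3.49) = 17.4 V.
With the supply zeroed, R₁ and R₂ appear in parallel from the tap: R_th = R₁‖R₂ = (2.41 × 3.49)/5.900 = 1.43 kΩ.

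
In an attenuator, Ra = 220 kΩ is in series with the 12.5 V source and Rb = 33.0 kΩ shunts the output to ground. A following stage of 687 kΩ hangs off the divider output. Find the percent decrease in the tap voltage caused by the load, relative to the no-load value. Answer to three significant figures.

The divider's output (Thévenin) resistance is Ra‖Rb = 28.70 kΩ.
Fractional drop under load = R_th/(R_th + R_L) = 28.70 / (28.70 + 687) = 0.04009.
So the output falls by 4.01 %.

4.01 %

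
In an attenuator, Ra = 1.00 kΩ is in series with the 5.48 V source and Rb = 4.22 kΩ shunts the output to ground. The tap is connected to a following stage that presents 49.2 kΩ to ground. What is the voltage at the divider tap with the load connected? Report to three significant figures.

V_out ≈ 4.36 V

The load sits in parallel with Rb: Rb‖R_L = (4.22 × 49.2) / (4.22 + 49.2) = 3.887 kΩ.
V_out = 5.48 × 3.887 / (1.00 + 3.887) = 5.48 × 3.887/4.887 = 4.36 V.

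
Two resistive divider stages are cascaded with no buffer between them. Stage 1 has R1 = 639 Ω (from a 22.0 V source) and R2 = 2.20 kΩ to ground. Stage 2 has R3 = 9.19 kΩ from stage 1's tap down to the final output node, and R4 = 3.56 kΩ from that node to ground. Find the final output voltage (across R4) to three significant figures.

Stage 2 presents R3+R4 = 12750 Ω as a load on stage 1's tap.
Stage 1's lower leg becomes R2‖(R3+R4) = 1876 Ω, so V_mid = 22.0 × 1876/2515 = 16.41 V.
Stage 2 is itself unloaded: V_out = V_mid × R4/(R3+R4) = 16.41 × 3560/12750 = 4.58 V.

V_out ≈ 4.58 V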